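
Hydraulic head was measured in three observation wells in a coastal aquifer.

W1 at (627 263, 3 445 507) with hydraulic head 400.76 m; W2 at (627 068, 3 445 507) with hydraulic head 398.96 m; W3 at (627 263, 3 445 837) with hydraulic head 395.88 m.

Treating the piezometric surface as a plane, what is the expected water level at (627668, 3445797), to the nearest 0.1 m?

400.2 m

∂h/∂x = (398.96 − 400.76) / (627068 − 627263) = +0.009231
∂h/∂y = (395.88 − 400.76) / (3445837 − 3445507) = -0.01479
h(627668, 3445797) = 400.76 + (+0.009231)·(405) + (-0.01479)·(290) = 400.76 +3.738 -4.288 = 400.210 m.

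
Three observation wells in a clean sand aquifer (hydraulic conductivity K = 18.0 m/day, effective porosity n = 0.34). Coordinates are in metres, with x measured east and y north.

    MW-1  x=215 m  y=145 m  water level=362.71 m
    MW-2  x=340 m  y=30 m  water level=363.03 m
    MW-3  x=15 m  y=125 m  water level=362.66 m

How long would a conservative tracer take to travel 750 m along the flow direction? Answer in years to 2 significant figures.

17 years

Differences from MW-1: to MW-2 (Δx, Δy, Δh) = (125, -115, +0.32); to MW-3 = (-200, -20, -0.05).
Determinant of the coordinate differences = 125·(-20) − (-200)·(-115) = -25500.
∂h/∂x = [(+0.32)·(-20) − (-0.05)·(-115)] / -25500 = +0.0004765
∂h/∂y = [125·(-0.05) − (-200)·(+0.32)] / -25500 = -0.002265
|∇h| = √(0.0004765² + -0.002265²) = 0.002315
Seepage velocity v = K·i/n = 18.0 × 0.002315 / 0.34 = 0.1226 m/day.
t = 750 / 0.1226 = 6117 days = 16.7 years.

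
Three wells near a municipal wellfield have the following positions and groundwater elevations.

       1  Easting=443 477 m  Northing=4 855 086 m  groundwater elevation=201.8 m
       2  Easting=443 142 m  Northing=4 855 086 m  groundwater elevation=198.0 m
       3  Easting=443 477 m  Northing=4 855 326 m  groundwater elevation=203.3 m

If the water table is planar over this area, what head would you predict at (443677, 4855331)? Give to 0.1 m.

∂h/∂x = (198.0 − 201.8) / (443142 − 443477) = +0.01134
∂h/∂y = (203.3 − 201.8) / (4855326 − 4855086) = +0.006250
h(443677, 4855331) = 201.8 + (+0.01134)·(200) + (+0.006250)·(245) = 201.8 +2.269 +1.531 = 205.600 m.

205.6 m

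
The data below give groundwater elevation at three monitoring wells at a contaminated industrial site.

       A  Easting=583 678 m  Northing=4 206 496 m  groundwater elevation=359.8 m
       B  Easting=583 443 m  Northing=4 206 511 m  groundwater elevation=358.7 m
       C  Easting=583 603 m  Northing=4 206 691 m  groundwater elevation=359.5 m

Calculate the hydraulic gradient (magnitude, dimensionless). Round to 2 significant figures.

0.0047

Differences from A: to B (Δx, Δy, Δh) = (-235, 15, -1.1); to C = (-75, 195, -0.3).
Determinant of the coordinate differences = (-235)·195 − (-75)·15 = -44700.
∂h/∂x = [(-1.1)·195 − (-0.3)·15] / -44700 = +0.004698
∂h/∂y = [(-235)·(-0.3) − (-75)·(-1.1)] / -44700 = +0.0002685
|∇h| = √(0.004698² + 0.0002685²) = 0.004706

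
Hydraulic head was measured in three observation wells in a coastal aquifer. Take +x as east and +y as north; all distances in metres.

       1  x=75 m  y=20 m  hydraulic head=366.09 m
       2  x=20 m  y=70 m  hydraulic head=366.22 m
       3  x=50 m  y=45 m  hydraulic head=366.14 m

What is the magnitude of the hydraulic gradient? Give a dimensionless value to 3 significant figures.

0.00721

Taking 1 as reference: 2−1 = (-55, 50, +0.13); 3−1 = (-25, 25, +0.05).
Solve a·Δx + b·Δy = Δh: det = (-55)·25 − (-25)·50 = -125.
∂h/∂x = [(+0.13)·25 − (+0.05)·50] / -125 = -0.006000
∂h/∂y = [(-55)·(+0.05) − (-25)·(+0.13)] / -125 = -0.004000
|∇h| = √(-0.006000² + -0.004000²) = 0.007211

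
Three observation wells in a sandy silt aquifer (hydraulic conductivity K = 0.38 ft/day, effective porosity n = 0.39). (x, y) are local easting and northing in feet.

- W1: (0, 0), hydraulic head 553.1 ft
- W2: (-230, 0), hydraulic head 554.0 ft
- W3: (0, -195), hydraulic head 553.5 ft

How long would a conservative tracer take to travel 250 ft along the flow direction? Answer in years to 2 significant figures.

∂h/∂x = (554.0 − 553.1) / (-230 − 0) = -0.003913
∂h/∂y = (553.5 − 553.1) / (-195 − 0) = -0.002051
|∇h| = √(-0.003913² + -0.002051²) = 0.004418
Seepage velocity v = K·i/n = 0.38 × 0.004418 / 0.39 = 0.004305 ft/day.
t = 250 / 0.004305 = 5.807e+04 days = 159 years.

160 years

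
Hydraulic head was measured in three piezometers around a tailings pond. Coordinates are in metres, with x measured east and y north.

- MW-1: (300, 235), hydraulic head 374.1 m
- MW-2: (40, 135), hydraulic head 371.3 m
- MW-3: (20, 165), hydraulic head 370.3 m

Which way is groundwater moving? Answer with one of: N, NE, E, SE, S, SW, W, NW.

With h = a·x + b·y + c and MW-1 as origin, the differences give:
  (-260)·a + (-100)·b = -2.8
  (-280)·a + (-70)·b = -3.8
Eliminate b (×(-70) and ×(-100), subtract): -9800·a = -184.00 → a = ∂h/∂x = +0.01878
Back-substitute: b = ∂h/∂y = -0.02082.
Flow = −∇h = (-0.01878 east, +0.02082 north), which points northwest.

NW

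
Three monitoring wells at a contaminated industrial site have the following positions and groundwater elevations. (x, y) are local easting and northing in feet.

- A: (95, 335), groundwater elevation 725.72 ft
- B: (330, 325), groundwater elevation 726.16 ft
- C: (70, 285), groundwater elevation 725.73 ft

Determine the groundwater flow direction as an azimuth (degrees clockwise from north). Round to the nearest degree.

Differences from A: to B (Δx, Δy, Δh) = (235, -10, +0.44); to C = (-25, -50, +0.01).
Solve a·Δx + b·Δy = Δh: det = 235·(-50) − (-25)·(-10) = -12000.
∂h/∂x = [(+0.44)·(-50) − (+0.01)·(-10)] / -12000 = +0.001825
∂h/∂y = [235·(+0.01) − (-25)·(+0.44)] / -12000 = -0.001112
Flow direction (−∇h) has components (-0.001825 E, +0.001112 N).
Azimuth = atan2(E, N) = atan2(-0.001825, +0.001112) = 301.4° ≈ 301°.

301°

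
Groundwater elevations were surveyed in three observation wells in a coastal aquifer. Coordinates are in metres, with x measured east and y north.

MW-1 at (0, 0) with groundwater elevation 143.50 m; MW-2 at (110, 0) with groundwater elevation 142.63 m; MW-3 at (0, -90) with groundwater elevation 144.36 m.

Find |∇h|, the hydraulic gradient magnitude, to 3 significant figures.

0.0124

∂h/∂x = (142.63 − 143.50) / (110 − 0) = -0.007909
∂h/∂y = (144.36 − 143.50) / (-90 − 0) = -0.009556
|∇h| = √(-0.007909² + -0.009556²) = 0.0124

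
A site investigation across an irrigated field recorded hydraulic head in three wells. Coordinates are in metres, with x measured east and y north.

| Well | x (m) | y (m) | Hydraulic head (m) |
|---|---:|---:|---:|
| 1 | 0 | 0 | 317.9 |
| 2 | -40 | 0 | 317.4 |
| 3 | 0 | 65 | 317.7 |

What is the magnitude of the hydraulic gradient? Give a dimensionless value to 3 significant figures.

∂h/∂x = (317.4 − 317.9) / (-40 − 0) = +0.01250
∂h/∂y = (317.7 − 317.9) / (65 − 0) = -0.003077
|∇h| = √(0.01250² + -0.003077²) = 0.01287

0.0129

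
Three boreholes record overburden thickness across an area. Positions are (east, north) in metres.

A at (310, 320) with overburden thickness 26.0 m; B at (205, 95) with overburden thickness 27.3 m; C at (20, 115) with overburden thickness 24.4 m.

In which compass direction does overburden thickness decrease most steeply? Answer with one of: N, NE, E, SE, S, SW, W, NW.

NW

With d = a·x + b·y + c and A as origin, the differences give:
  (-105)·a + (-225)·b = +1.3
  (-290)·a + (-205)·b = -1.6
Eliminate b (×(-205) and ×(-225), subtract): -43725·a = -626.50 → a = ∂d/∂x = +0.01433
Back-substitute: b = ∂d/∂y = -0.01246.
Steepest decrease is along −∇f = (-0.01433 E, +0.01246 N) → northwest.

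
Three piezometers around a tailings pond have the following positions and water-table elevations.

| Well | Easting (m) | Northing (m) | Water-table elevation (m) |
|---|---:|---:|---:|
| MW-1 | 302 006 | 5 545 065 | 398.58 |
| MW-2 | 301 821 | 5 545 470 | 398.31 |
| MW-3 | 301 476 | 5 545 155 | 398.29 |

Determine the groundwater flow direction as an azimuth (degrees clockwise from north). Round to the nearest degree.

314°

Differences from MW-1: to MW-2 (Δx, Δy, Δh) = (-185, 405, -0.27); to MW-3 = (-530, 90, -0.29).
Solve a·Δx + b·Δy = Δh: det = (-185)·90 − (-530)·405 = 198000.
∂h/∂x = [(-0.27)·90 − (-0.29)·405] / 198000 = +0.0004705
∂h/∂y = [(-185)·(-0.29) − (-530)·(-0.27)] / 198000 = -0.0004518
Flow direction (−∇h) has components (-0.0004705 E, +0.0004518 N).
Azimuth = atan2(E, N) = atan2(-0.0004705, +0.0004518) = 313.8° ≈ 314°.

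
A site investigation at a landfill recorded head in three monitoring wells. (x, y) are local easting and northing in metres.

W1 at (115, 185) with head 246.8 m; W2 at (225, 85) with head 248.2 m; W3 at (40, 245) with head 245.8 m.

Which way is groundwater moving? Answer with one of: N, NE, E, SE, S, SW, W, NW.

W

Differences from W1: to W2 (Δx, Δy, Δh) = (110, -100, +1.4); to W3 = (-75, 60, -1.0).
Determinant of the coordinate differences = 110·60 − (-75)·(-100) = -900.
∂h/∂x = [(+1.4)·60 − (-1.0)·(-100)] / -900 = +0.01778
∂h/∂y = [110·(-1.0) − (-75)·(+1.4)] / -900 = +0.005556
Flow = −∇h = (-0.01778 east, -0.005556 north), which points west.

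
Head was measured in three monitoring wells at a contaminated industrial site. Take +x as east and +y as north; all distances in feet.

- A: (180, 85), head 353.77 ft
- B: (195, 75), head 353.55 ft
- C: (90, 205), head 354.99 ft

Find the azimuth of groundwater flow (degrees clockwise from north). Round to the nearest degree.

With h = a·x + b·y + c and A as origin, the differences give:
  15·a + (-10)·b = -0.22
  (-90)·a + 120·b = +1.22
Eliminate b (×120 and ×(-10), subtract): 900·a = -14.200 → a = ∂h/∂x = -0.01578
Back-substitute: b = ∂h/∂y = -0.001667.
Flow direction (−∇h) has components (+0.01578 E, +0.001667 N).
Azimuth = atan2(E, N) = atan2(+0.01578, +0.001667) = 84.0° ≈ 084°.

084°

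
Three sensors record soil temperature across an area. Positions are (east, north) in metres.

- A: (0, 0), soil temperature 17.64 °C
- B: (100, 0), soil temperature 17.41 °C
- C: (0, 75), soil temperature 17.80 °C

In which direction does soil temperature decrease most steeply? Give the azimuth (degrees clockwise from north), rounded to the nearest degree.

133°

∂T/∂x = (17.41 − 17.64) / (100 − 0) = -0.002300
∂T/∂y = (17.80 − 17.64) / (75 − 0) = +0.002133
Steepest decrease is along −∇f: components (+0.002300 E, -0.002133 N).
Azimuth = atan2(+0.002300, -0.002133) = 132.8° ≈ 133°.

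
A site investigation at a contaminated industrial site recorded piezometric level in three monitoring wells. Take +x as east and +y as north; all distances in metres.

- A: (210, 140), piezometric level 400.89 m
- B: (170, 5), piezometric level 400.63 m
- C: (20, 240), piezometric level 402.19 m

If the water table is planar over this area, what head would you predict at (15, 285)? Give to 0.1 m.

With h = a·x + b·y + c and A as origin, the differences give:
  (-40)·a + (-135)·b = -0.26
  (-190)·a + 100·b = +1.30
Eliminate b (×100 and ×(-135), subtract): -29650·a = 149.500 → a = ∂h/∂x = -0.005042
Back-substitute: b = ∂h/∂y = +0.003420.
h(15, 285) = 400.89 + (-0.005042)·(-195) + (+0.003420)·(145) = 400.89 +0.983 +0.496 = 402.369 m.

402.4 m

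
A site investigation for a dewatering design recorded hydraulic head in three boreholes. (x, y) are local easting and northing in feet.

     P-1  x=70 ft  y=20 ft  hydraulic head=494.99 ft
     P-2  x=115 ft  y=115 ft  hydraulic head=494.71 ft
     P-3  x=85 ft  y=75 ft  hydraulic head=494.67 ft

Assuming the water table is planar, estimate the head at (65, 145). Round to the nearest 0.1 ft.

With h = a·x + b·y + c and P-1 as origin, the differences give:
  45·a + 95·b = -0.28
  15·a + 55·b = -0.32
Eliminate b (×55 and ×95, subtract): 1050·a = 15.000 → a = ∂h/∂x = +0.01429
Back-substitute: b = ∂h/∂y = -0.009714.
h(65, 145) = 494.99 + (+0.01429)·(-5) + (-0.009714)·(125) = 494.99 -0.071 -1.214 = 493.704 ft.

493.7 ft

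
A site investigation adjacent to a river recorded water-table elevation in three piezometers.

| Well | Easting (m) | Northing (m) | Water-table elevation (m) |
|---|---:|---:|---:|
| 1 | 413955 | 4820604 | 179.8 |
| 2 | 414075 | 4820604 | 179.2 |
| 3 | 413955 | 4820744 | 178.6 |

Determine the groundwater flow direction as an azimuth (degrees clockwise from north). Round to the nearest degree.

∂h/∂x = (179.2 − 179.8) / (414075 − 413955) = -0.005000
∂h/∂y = (178.6 − 179.8) / (4820744 − 4820604) = -0.008571
Flow direction (−∇h) has components (+0.005000 E, +0.008571 N).
Azimuth = atan2(E, N) = atan2(+0.005000, +0.008571) = 30.3° ≈ 030°.

030°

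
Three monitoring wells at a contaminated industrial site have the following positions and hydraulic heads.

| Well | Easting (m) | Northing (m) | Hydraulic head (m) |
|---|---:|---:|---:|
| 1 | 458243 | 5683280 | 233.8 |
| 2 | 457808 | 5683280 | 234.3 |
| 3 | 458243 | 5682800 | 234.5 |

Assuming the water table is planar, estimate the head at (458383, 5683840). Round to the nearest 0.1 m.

232.8 m

∂h/∂x = (234.3 − 233.8) / (457808 − 458243) = -0.001149
∂h/∂y = (234.5 − 233.8) / (5682800 − 5683280) = -0.001458
h(458383, 5683840) = 233.8 + (-0.001149)·(140) + (-0.001458)·(560) = 233.8 -0.161 -0.817 = 232.822 m.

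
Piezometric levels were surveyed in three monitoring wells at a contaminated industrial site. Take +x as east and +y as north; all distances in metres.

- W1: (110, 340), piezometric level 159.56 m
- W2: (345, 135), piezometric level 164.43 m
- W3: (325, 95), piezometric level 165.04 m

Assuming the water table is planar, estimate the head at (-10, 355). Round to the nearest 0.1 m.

158.7 m

Differences from W1: to W2 (Δx, Δy, Δh) = (235, -205, +4.87); to W3 = (215, -245, +5.48).
Solve a·Δx + b·Δy = Δh: det = 235·(-245) − 215·(-205) = -13500.
∂h/∂x = [(+4.87)·(-245) − (+5.48)·(-205)] / -13500 = +0.005167
∂h/∂y = [235·(+5.48) − 215·(+4.87)] / -13500 = -0.01783
h(-10, 355) = 159.56 + (+0.005167)·(-120) + (-0.01783)·(15) = 159.56 -0.620 -0.267 = 158.672 m.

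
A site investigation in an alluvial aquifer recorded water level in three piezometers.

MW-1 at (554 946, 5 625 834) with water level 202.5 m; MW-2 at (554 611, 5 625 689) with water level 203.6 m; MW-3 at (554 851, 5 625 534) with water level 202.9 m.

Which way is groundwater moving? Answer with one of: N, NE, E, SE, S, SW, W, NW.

E

Taking MW-1 as reference: MW-2−MW-1 = (-335, -145, +1.1); MW-3−MW-1 = (-95, -300, +0.4).
Determinant of the coordinate differences = (-335)·(-300) − (-95)·(-145) = 86725.
∂h/∂x = [(+1.1)·(-300) − (+0.4)·(-145)] / 86725 = -0.003136
∂h/∂y = [(-335)·(+0.4) − (-95)·(+1.1)] / 86725 = -0.0003402
Flow = −∇h = (+0.003136 east, +0.0003402 north), which points east.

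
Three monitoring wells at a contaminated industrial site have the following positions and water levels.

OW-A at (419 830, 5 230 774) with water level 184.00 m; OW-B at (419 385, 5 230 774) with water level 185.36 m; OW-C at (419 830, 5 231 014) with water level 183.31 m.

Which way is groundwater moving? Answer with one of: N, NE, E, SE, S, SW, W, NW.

NE

∂h/∂x = (185.36 − 184.00) / (419385 − 419830) = -0.003056
∂h/∂y = (183.31 − 184.00) / (5231014 − 5230774) = -0.002875
Flow = −∇h = (+0.003056 east, +0.002875 north), which points northeast.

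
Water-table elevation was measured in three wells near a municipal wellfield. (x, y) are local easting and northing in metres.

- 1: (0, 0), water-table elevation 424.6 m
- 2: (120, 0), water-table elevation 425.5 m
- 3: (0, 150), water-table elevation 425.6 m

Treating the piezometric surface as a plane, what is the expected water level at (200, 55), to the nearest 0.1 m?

426.5 m

∂h/∂x = (425.5 − 424.6) / (120 − 0) = +0.007500
∂h/∂y = (425.6 − 424.6) / (150 − 0) = +0.006667
h(200, 55) = 424.6 + (+0.007500)·(200) + (+0.006667)·(55) = 424.6 +1.500 +0.367 = 426.467 m.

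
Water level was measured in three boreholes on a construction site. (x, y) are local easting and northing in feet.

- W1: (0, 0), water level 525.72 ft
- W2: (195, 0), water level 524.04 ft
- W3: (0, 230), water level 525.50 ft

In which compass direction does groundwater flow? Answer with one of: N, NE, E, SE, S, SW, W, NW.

E

∂h/∂x = (524.04 − 525.72) / (195 − 0) = -0.008615
∂h/∂y = (525.50 − 525.72) / (230 − 0) = -0.0009565
Flow = −∇h = (+0.008615 east, +0.0009565 north), which points east.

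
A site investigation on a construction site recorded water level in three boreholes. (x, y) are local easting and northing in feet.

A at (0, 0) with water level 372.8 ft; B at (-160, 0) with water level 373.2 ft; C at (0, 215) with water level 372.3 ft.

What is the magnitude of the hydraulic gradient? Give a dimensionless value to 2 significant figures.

0.0034

∂h/∂x = (373.2 − 372.8) / (-160 − 0) = -0.002500
∂h/∂y = (372.3 − 372.8) / (215 − 0) = -0.002326
|∇h| = √(-0.002500² + -0.002326²) = 0.003415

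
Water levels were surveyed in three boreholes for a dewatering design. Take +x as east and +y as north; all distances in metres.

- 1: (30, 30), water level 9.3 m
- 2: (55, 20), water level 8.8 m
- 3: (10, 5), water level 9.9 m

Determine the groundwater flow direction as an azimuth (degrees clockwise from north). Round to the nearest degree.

075°

Three-point gradient (reference 1): Δ to 2 = (25, -10, -0.5), Δ to 3 = (-20, -25, +0.6).
∂h/∂x = -0.02242, ∂h/∂y = -0.006061 (det = -825).
Flow direction (−∇h) has components (+0.02242 E, +0.006061 N).
Azimuth = atan2(E, N) = atan2(+0.02242, +0.006061) = 74.9° ≈ 075°.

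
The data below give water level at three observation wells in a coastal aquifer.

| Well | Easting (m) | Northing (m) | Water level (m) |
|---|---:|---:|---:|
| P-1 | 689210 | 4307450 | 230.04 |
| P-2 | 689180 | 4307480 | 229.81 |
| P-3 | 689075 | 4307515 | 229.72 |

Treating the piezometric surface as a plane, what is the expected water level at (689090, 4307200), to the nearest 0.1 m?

232.9 m

Taking P-1 as reference: P-2−P-1 = (-30, 30, -0.23); P-3−P-1 = (-135, 65, -0.32).
Determinant of the coordinate differences = (-30)·65 − (-135)·30 = 2100.
∂h/∂x = [(-0.23)·65 − (-0.32)·30] / 2100 = -0.002548
∂h/∂y = [(-30)·(-0.32) − (-135)·(-0.23)] / 2100 = -0.01021
h(689090, 4307200) = 230.04 + (-0.002548)·(-120) + (-0.01021)·(-250) = 230.04 +0.306 +2.554 = 232.899 m.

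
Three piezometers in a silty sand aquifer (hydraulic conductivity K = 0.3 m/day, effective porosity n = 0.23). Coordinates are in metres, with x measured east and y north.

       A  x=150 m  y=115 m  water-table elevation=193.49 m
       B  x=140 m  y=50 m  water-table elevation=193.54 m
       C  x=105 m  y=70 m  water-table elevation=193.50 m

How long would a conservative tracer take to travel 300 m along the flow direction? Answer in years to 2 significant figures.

With h = a·x + b·y + c and A as origin, the differences give:
  (-10)·a + (-65)·b = +0.05
  (-45)·a + (-45)·b = +0.01
Eliminate b (×(-45) and ×(-65), subtract): -2475·a = -1.600 → a = ∂h/∂x = +0.0006465
Back-substitute: b = ∂h/∂y = -0.0008687.
|∇h| = √(0.0006465² + -0.0008687²) = 0.001083
Seepage velocity v = K·i/n = 0.3 × 0.001083 / 0.23 = 0.001413 m/day.
t = 300 / 0.001413 = 2.123e+05 days = 581 years.

580 years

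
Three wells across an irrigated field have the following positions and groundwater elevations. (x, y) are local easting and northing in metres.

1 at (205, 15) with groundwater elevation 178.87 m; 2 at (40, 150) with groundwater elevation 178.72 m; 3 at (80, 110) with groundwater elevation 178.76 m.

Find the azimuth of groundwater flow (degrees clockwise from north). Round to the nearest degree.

315°

With h = a·x + b·y + c and 1 as origin, the differences give:
  (-165)·a + 135·b = -0.15
  (-125)·a + 95·b = -0.11
Eliminate b (×95 and ×135, subtract): 1200·a = 0.600 → a = ∂h/∂x = +0.0005000
Back-substitute: b = ∂h/∂y = -0.0005000.
Flow direction (−∇h) has components (-0.0005000 E, +0.0005000 N).
Azimuth = atan2(E, N) = atan2(-0.0005000, +0.0005000) = 315.0° ≈ 315°.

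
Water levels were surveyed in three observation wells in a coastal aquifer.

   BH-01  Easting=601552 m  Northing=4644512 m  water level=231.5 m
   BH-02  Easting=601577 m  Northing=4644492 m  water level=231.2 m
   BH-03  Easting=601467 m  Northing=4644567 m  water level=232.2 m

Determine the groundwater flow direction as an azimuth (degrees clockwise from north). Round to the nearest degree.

Differences from BH-01: to BH-02 (Δx, Δy, Δh) = (25, -20, -0.3); to BH-03 = (-85, 55, +0.7).
Determinant of the coordinate differences = 25·55 − (-85)·(-20) = -325.
∂h/∂x = [(-0.3)·55 − (+0.7)·(-20)] / -325 = +0.007692
∂h/∂y = [25·(+0.7) − (-85)·(-0.3)] / -325 = +0.02462
Flow direction (−∇h) has components (-0.007692 E, -0.02462 N).
Azimuth = atan2(E, N) = atan2(-0.007692, -0.02462) = 197.4° ≈ 197°.

197°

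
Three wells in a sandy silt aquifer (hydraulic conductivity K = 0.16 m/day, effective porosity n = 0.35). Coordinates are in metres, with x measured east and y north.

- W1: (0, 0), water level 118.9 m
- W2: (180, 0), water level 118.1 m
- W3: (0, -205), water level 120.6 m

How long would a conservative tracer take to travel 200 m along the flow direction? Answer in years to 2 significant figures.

∂h/∂x = (118.1 − 118.9) / (180 − 0) = -0.004444
∂h/∂y = (120.6 − 118.9) / (-205 − 0) = -0.008293
|∇h| = √(-0.004444² + -0.008293²) = 0.009409
Seepage velocity v = K·i/n = 0.16 × 0.009409 / 0.35 = 0.004301 m/day.
t = 200 / 0.004301 = 4.65e+04 days = 127 years.

130 years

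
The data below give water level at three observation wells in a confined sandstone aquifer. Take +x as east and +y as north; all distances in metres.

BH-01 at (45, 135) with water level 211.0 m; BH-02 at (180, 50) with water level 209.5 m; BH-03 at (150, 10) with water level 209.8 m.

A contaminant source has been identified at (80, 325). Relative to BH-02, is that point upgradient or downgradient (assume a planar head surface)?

Taking BH-01 as reference: BH-02−BH-01 = (135, -85, -1.5); BH-03−BH-01 = (105, -125, -1.2).
Determinant of the coordinate differences = 135·(-125) − 105·(-85) = -7950.
∂h/∂x = [(-1.5)·(-125) − (-1.2)·(-85)] / -7950 = -0.01075
∂h/∂y = [135·(-1.2) − 105·(-1.5)] / -7950 = +0.0005660
Head at (80, 325) = 211.0 + (-0.01075)·(35) + (+0.0005660)·(190) = 210.73 m.
That is higher than the 209.5 m at BH-02, so the point is upgradient.

upgradient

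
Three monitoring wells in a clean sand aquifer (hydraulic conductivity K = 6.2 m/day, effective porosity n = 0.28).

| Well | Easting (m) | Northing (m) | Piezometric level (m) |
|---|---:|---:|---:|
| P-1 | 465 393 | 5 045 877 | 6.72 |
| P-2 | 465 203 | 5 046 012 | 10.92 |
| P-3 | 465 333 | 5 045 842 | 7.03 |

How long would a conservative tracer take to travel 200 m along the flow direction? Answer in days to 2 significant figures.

490 days

With h = a·x + b·y + c and P-1 as origin, the differences give:
  (-190)·a + 135·b = +4.20
  (-60)·a + (-35)·b = +0.31
Eliminate b (×(-35) and ×135, subtract): 14750·a = -188.850 → a = ∂h/∂x = -0.01280
Back-substitute: b = ∂h/∂y = +0.01309.
|∇h| = √(-0.01280² + 0.01309²) = 0.01831
Seepage velocity v = K·i/n = 6.2 × 0.01831 / 0.28 = 0.4054 m/day.
t = 200 / 0.4054 = 493.3 days.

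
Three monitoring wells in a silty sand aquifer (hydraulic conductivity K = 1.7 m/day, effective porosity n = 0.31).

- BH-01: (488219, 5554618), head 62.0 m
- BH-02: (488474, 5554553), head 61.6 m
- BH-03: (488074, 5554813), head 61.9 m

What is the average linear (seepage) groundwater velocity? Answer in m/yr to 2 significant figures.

Three-point gradient (reference BH-01): Δ to BH-02 = (255, -65, -0.4), Δ to BH-03 = (-145, 195, -0.1).
∂h/∂x = -0.002097, ∂h/∂y = -0.002072 (det = 40300).
|∇h| = √(-0.002097² + -0.002072²) = 0.002948
Seepage velocity v = K·i/n = 1.7 × 0.002948 / 0.31 = 0.01617 m/day = 5.906 m/yr.

5.9 m/yr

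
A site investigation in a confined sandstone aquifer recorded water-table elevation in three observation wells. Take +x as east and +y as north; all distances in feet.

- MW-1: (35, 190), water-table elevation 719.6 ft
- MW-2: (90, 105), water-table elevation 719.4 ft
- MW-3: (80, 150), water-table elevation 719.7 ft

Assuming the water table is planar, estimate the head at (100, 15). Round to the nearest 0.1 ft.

With h = a·x + b·y + c and MW-1 as origin, the differences give:
  55·a + (-85)·b = -0.2
  45·a + (-40)·b = +0.1
Eliminate b (×(-40) and ×(-85), subtract): 1625·a = 16.50 → a = ∂h/∂x = +0.01015
Back-substitute: b = ∂h/∂y = +0.008923.
h(100, 15) = 719.6 + (+0.01015)·(65) + (+0.008923)·(-175) = 719.6 +0.660 -1.562 = 718.698 ft.

718.7 ft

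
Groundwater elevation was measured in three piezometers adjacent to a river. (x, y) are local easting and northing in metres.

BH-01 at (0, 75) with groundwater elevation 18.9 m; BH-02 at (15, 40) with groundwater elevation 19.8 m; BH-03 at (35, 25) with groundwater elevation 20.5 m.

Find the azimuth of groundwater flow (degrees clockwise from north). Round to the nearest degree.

Differences from BH-01: to BH-02 (Δx, Δy, Δh) = (15, -35, +0.9); to BH-03 = (35, -50, +1.6).
Solve a·Δx + b·Δy = Δh: det = 15·(-50) − 35·(-35) = 475.
∂h/∂x = [(+0.9)·(-50) − (+1.6)·(-35)] / 475 = +0.02316
∂h/∂y = [15·(+1.6) − 35·(+0.9)] / 475 = -0.01579
Flow direction (−∇h) has components (-0.02316 E, +0.01579 N).
Azimuth = atan2(E, N) = atan2(-0.02316, +0.01579) = 304.3° ≈ 304°.

304°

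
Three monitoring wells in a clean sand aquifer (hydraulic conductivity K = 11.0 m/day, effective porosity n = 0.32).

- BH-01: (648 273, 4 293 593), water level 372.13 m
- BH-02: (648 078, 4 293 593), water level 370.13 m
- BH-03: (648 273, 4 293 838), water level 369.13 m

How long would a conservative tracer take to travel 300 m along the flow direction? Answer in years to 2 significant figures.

1.5 years

∂h/∂x = (370.13 − 372.13) / (648078 − 648273) = +0.01026
∂h/∂y = (369.13 − 372.13) / (4293838 − 4293593) = -0.01224
|∇h| = √(0.01026² + -0.01224²) = 0.01597
Seepage velocity v = K·i/n = 11.0 × 0.01597 / 0.32 = 0.549 m/day.
t = 300 / 0.549 = 546.4 days = 1.5 years.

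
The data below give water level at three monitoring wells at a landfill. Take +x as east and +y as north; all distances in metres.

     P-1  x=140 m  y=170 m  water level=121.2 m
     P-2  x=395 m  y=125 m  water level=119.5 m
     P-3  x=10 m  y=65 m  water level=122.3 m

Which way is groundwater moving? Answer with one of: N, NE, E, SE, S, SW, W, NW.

With h = a·x + b·y + c and P-1 as origin, the differences give:
  255·a + (-45)·b = -1.7
  (-130)·a + (-105)·b = +1.1
Eliminate b (×(-105) and ×(-45), subtract): -32625·a = 228.00 → a = ∂h/∂x = -0.006989
Back-substitute: b = ∂h/∂y = -0.001824.
Flow = −∇h = (+0.006989 east, +0.001824 north), which points east.

E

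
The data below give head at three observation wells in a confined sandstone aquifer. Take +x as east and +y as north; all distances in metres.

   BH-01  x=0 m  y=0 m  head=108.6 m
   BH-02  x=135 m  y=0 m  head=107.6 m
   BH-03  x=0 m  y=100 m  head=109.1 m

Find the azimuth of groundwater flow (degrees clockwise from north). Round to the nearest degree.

∂h/∂x = (107.6 − 108.6) / (135 − 0) = -0.007407
∂h/∂y = (109.1 − 108.6) / (100 − 0) = +0.005000
Flow direction (−∇h) has components (+0.007407 E, -0.005000 N).
Azimuth = atan2(E, N) = atan2(+0.007407, -0.005000) = 124.0° ≈ 124°.

124°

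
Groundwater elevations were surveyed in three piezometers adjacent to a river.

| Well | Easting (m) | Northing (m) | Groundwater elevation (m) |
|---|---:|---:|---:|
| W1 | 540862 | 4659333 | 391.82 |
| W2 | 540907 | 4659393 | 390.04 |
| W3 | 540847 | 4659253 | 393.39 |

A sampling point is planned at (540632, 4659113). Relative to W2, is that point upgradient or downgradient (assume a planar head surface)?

Taking W1 as reference: W2−W1 = (45, 60, -1.78); W3−W1 = (-15, -80, +1.57).
Determinant of the coordinate differences = 45·(-80) − (-15)·60 = -2700.
∂h/∂x = [(-1.78)·(-80) − (+1.57)·60] / -2700 = -0.01785
∂h/∂y = [45·(+1.57) − (-15)·(-1.78)] / -2700 = -0.01628
Head at (540632, 4659113) = 391.82 + (-0.01785)·(-230) + (-0.01628)·(-220) = 399.51 m.
That is higher than the 390.04 m at W2, so the point is upgradient.

upgradient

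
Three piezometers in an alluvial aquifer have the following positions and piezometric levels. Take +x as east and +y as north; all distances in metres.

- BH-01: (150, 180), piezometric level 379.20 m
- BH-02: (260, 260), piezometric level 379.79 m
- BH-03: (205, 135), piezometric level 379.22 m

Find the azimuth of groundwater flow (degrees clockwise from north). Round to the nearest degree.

Differences from BH-01: to BH-02 (Δx, Δy, Δh) = (110, 80, +0.59); to BH-03 = (55, -45, +0.02).
Determinant of the coordinate differences = 110·(-45) − 55·80 = -9350.
∂h/∂x = [(+0.59)·(-45) − (+0.02)·80] / -9350 = +0.003011
∂h/∂y = [110·(+0.02) − 55·(+0.59)] / -9350 = +0.003235
Flow direction (−∇h) has components (-0.003011 E, -0.003235 N).
Azimuth = atan2(E, N) = atan2(-0.003011, -0.003235) = 222.9° ≈ 223°.

223°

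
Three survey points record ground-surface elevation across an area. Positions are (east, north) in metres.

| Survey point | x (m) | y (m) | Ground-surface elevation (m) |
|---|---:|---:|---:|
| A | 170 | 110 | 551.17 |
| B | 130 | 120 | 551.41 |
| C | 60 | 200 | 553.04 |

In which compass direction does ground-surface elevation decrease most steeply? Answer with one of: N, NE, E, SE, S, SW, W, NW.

With z = a·x + b·y + c and A as origin, the differences give:
  (-40)·a + 10·b = +0.24
  (-110)·a + 90·b = +1.87
Eliminate b (×90 and ×10, subtract): -2500·a = 2.900 → a = ∂z/∂x = -0.001160
Back-substitute: b = ∂z/∂y = +0.01936.
Steepest decrease is along −∇f = (+0.001160 E, -0.01936 N) → south.

S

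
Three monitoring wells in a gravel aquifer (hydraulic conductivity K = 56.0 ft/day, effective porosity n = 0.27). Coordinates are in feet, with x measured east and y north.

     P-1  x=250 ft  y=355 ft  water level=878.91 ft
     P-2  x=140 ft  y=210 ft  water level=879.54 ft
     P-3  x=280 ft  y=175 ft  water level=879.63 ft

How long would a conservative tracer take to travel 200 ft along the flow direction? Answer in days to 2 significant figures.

240 days

Three-point gradient (reference P-1): Δ to P-2 = (-110, -145, +0.63), Δ to P-3 = (30, -180, +0.72).
∂h/∂x = -0.0003727, ∂h/∂y = -0.004062 (det = 24150).
|∇h| = √(-0.0003727² + -0.004062²) = 0.004079
Seepage velocity v = K·i/n = 56.0 × 0.004079 / 0.27 = 0.846 ft/day.
t = 200 / 0.846 = 236.4 days.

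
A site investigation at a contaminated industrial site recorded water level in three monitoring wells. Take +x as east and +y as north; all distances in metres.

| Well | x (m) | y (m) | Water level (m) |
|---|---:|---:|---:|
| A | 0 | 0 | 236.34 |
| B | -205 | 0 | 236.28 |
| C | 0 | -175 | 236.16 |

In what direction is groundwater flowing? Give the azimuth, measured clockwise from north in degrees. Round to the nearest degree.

196°

∂h/∂x = (236.28 − 236.34) / (-205 − 0) = +0.0002927
∂h/∂y = (236.16 − 236.34) / (-175 − 0) = +0.001029
Flow direction (−∇h) has components (-0.0002927 E, -0.001029 N).
Azimuth = atan2(E, N) = atan2(-0.0002927, -0.001029) = 195.9° ≈ 196°.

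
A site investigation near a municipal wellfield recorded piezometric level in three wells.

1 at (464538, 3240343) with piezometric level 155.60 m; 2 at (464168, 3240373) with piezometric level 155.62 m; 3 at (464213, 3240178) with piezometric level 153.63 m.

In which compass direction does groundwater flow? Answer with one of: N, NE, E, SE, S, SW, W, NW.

S

Differences from 1: to 2 (Δx, Δy, Δh) = (-370, 30, +0.02); to 3 = (-325, -165, -1.97).
Determinant of the coordinate differences = (-370)·(-165) − (-325)·30 = 70800.
∂h/∂x = [(+0.02)·(-165) − (-1.97)·30] / 70800 = +0.0007881
∂h/∂y = [(-370)·(-1.97) − (-325)·(+0.02)] / 70800 = +0.01039
Flow = −∇h = (-0.0007881 east, -0.01039 north), which points south.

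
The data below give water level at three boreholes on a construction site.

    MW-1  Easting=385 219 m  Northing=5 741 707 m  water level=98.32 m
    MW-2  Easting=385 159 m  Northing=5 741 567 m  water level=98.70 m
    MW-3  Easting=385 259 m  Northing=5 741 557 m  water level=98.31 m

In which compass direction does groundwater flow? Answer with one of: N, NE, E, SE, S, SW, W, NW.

E

Taking MW-1 as reference: MW-2−MW-1 = (-60, -140, +0.38); MW-3−MW-1 = (40, -150, -0.01).
Determinant of the coordinate differences = (-60)·(-150) − 40·(-140) = 14600.
∂h/∂x = [(+0.38)·(-150) − (-0.01)·(-140)] / 14600 = -0.004000
∂h/∂y = [(-60)·(-0.01) − 40·(+0.38)] / 14600 = -0.001000
Flow = −∇h = (+0.004000 east, +0.001000 north), which points east.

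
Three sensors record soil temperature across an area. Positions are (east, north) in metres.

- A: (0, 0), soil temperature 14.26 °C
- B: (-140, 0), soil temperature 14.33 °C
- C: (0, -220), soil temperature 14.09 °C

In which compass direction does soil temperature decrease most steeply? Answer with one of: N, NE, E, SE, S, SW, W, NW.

∂T/∂x = (14.33 − 14.26) / (-140 − 0) = -0.0005000
∂T/∂y = (14.09 − 14.26) / (-220 − 0) = +0.0007727
Steepest decrease is along −∇f = (+0.0005000 E, -0.0007727 N) → southeast.

SE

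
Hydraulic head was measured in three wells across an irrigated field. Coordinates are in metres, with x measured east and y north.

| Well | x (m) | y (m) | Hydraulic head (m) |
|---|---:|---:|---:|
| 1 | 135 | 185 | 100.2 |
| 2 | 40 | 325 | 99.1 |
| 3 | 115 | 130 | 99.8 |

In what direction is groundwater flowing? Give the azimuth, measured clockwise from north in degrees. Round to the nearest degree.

262°

Differences from 1: to 2 (Δx, Δy, Δh) = (-95, 140, -1.1); to 3 = (-20, -55, -0.4).
Solve a·Δx + b·Δy = Δh: det = (-95)·(-55) − (-20)·140 = 8025.
∂h/∂x = [(-1.1)·(-55) − (-0.4)·140] / 8025 = +0.01452
∂h/∂y = [(-95)·(-0.4) − (-20)·(-1.1)] / 8025 = +0.001994
Flow direction (−∇h) has components (-0.01452 E, -0.001994 N).
Azimuth = atan2(E, N) = atan2(-0.01452, -0.001994) = 262.2° ≈ 262°.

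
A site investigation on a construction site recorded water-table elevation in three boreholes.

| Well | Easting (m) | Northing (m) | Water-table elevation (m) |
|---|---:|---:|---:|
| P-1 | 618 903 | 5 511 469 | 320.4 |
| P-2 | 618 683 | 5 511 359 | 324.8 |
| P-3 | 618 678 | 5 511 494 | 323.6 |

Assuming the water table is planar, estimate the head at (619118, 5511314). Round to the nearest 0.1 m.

318.6 m

Differences from P-1: to P-2 (Δx, Δy, Δh) = (-220, -110, +4.4); to P-3 = (-225, 25, +3.2).
Solve a·Δx + b·Δy = Δh: det = (-220)·25 − (-225)·(-110) = -30250.
∂h/∂x = [(+4.4)·25 − (+3.2)·(-110)] / -30250 = -0.01527
∂h/∂y = [(-220)·(+3.2) − (-225)·(+4.4)] / -30250 = -0.009455
h(619118, 5511314) = 320.4 + (-0.01527)·(215) + (-0.009455)·(-155) = 320.4 -3.284 +1.465 = 318.582 m.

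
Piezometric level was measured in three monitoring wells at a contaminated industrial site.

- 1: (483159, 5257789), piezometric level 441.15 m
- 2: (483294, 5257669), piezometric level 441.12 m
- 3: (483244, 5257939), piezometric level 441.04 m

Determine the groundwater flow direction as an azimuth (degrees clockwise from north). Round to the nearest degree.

055°

Taking 1 as reference: 2−1 = (135, -120, -0.03); 3−1 = (85, 150, -0.11).
Solve a·Δx + b·Δy = Δh: det = 135·150 − 85·(-120) = 30450.
∂h/∂x = [(-0.03)·150 − (-0.11)·(-120)] / 30450 = -0.0005813
∂h/∂y = [135·(-0.11) − 85·(-0.03)] / 30450 = -0.0004039
Flow direction (−∇h) has components (+0.0005813 E, +0.0004039 N).
Azimuth = atan2(E, N) = atan2(+0.0005813, +0.0004039) = 55.2° ≈ 055°.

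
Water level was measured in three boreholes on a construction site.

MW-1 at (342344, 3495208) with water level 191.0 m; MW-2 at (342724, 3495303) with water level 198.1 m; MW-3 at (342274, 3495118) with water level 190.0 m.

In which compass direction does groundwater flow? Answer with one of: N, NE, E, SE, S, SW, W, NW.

W

With h = a·x + b·y + c and MW-1 as origin, the differences give:
  380·a + 95·b = +7.1
  (-70)·a + (-90)·b = -1.0
Eliminate b (×(-90) and ×95, subtract): -27550·a = -544.00 → a = ∂h/∂x = +0.01975
Back-substitute: b = ∂h/∂y = -0.004247.
Flow = −∇h = (-0.01975 east, +0.004247 north), which points west.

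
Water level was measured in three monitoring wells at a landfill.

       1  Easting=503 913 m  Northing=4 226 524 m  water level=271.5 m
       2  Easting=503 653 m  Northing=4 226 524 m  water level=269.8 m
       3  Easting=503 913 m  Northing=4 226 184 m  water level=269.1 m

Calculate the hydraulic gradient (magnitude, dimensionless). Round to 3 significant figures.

0.00962

∂h/∂x = (269.8 − 271.5) / (503653 − 503913) = +0.006538
∂h/∂y = (269.1 − 271.5) / (4226184 − 4226524) = +0.007059
|∇h| = √(0.006538² + 0.007059²) = 0.009622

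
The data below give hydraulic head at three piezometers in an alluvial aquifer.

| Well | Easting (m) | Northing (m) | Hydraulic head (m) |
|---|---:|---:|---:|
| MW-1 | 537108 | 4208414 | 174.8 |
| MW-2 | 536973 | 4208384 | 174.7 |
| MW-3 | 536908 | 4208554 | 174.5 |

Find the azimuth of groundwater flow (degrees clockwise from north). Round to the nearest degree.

Differences from MW-1: to MW-2 (Δx, Δy, Δh) = (-135, -30, -0.1); to MW-3 = (-200, 140, -0.3).
Solve a·Δx + b·Δy = Δh: det = (-135)·140 − (-200)·(-30) = -24900.
∂h/∂x = [(-0.1)·140 − (-0.3)·(-30)] / -24900 = +0.0009237
∂h/∂y = [(-135)·(-0.3) − (-200)·(-0.1)] / -24900 = -0.0008233
Flow direction (−∇h) has components (-0.0009237 E, +0.0008233 N).
Azimuth = atan2(E, N) = atan2(-0.0009237, +0.0008233) = 311.7° ≈ 312°.

312°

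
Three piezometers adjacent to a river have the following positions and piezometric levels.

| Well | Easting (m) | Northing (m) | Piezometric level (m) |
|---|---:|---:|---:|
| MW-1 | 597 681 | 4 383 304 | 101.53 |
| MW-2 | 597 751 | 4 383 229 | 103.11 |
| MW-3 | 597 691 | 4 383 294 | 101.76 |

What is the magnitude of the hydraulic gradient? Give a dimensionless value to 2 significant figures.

Taking MW-1 as reference: MW-2−MW-1 = (70, -75, +1.58); MW-3−MW-1 = (10, -10, +0.23).
Solve a·Δx + b·Δy = Δh: det = 70·(-10) − 10·(-75) = 50.
∂h/∂x = [(+1.58)·(-10) − (+0.23)·(-75)] / 50 = +0.02900
∂h/∂y = [70·(+0.23) − 10·(+1.58)] / 50 = +0.006000
|∇h| = √(0.02900² + 0.006000²) = 0.02961

0.030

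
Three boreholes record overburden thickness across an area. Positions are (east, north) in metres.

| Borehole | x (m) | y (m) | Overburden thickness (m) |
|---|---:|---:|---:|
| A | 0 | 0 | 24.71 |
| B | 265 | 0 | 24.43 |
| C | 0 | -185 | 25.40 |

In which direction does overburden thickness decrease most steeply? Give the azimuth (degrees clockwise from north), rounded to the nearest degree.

016°

∂d/∂x = (24.43 − 24.71) / (265 − 0) = -0.001057
∂d/∂y = (25.40 − 24.71) / (-185 − 0) = -0.003730
Steepest decrease is along −∇f: components (+0.001057 E, +0.003730 N).
Azimuth = atan2(+0.001057, +0.003730) = 15.8° ≈ 016°.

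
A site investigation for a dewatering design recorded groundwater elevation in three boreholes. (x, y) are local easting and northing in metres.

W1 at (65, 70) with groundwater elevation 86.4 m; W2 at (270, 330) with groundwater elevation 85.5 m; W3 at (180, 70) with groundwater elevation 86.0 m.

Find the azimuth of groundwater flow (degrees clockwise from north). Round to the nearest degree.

078°

Three-point gradient (reference W1): Δ to W2 = (205, 260, -0.9), Δ to W3 = (115, 0, -0.4).
∂h/∂x = -0.003478, ∂h/∂y = -0.0007191 (det = -29900).
Flow direction (−∇h) has components (+0.003478 E, +0.0007191 N).
Azimuth = atan2(E, N) = atan2(+0.003478, +0.0007191) = 78.3° ≈ 078°.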